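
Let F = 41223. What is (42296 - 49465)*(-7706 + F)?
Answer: -240283373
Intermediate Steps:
(42296 - 49465)*(-7706 + F) = (42296 - 49465)*(-7706 + 41223) = -7169*33517 = -240283373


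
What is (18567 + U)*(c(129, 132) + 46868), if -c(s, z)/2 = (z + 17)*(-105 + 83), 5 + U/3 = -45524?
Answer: -6305100480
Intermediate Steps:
U = -136587 (U = -15 + 3*(-45524) = -15 - 136572 = -136587)
c(s, z) = 748 + 44*z (c(s, z) = -2*(z + 17)*(-105 + 83) = -2*(17 + z)*(-22) = -2*(-374 - 22*z) = 748 + 44*z)
(18567 + U)*(c(129, 132) + 46868) = (18567 - 136587)*((748 + 44*132) + 46868) = -118020*((748 + 5808) + 46868) = -118020*(6556 + 46868) = -118020*53424 = -6305100480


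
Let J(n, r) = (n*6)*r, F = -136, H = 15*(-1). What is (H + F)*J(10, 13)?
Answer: -117780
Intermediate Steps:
H = -15
J(n, r) = 6*n*r (J(n, r) = (6*n)*r = 6*n*r)
(H + F)*J(10, 13) = (-15 - 136)*(6*10*13) = -151*780 = -117780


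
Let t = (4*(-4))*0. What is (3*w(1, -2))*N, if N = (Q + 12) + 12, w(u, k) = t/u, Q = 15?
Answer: 0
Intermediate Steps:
t = 0 (t = -16*0 = 0)
w(u, k) = 0 (w(u, k) = 0/u = 0)
N = 39 (N = (15 + 12) + 12 = 27 + 12 = 39)
(3*w(1, -2))*N = (3*0)*39 = 0*39 = 0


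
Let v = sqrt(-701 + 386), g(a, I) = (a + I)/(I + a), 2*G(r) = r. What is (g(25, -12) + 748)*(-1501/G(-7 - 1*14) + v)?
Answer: 321214/3 + 2247*I*sqrt(35) ≈ 1.0707e+5 + 13293.0*I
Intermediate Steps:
G(r) = r/2
g(a, I) = 1 (g(a, I) = (I + a)/(I + a) = 1)
v = 3*I*sqrt(35) (v = sqrt(-315) = 3*I*sqrt(35) ≈ 17.748*I)
(g(25, -12) + 748)*(-1501/G(-7 - 1*14) + v) = (1 + 748)*(-1501*2/(-7 - 1*14) + 3*I*sqrt(35)) = 749*(-1501*2/(-7 - 14) + 3*I*sqrt(35)) = 749*(-1501/((1/2)*(-21)) + 3*I*sqrt(35)) = 749*(-1501/(-21/2) + 3*I*sqrt(35)) = 749*(-1501*(-2/21) + 3*I*sqrt(35)) = 749*(3002/21 + 3*I*sqrt(35)) = 321214/3 + 2247*I*sqrt(35)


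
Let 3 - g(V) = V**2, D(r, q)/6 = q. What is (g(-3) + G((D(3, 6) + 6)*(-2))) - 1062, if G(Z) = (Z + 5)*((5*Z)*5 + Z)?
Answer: 171468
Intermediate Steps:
D(r, q) = 6*q
g(V) = 3 - V**2
G(Z) = 26*Z*(5 + Z) (G(Z) = (5 + Z)*(25*Z + Z) = (5 + Z)*(26*Z) = 26*Z*(5 + Z))
(g(-3) + G((D(3, 6) + 6)*(-2))) - 1062 = ((3 - 1*(-3)**2) + 26*((6*6 + 6)*(-2))*(5 + (6*6 + 6)*(-2))) - 1062 = ((3 - 1*9) + 26*((36 + 6)*(-2))*(5 + (36 + 6)*(-2))) - 1062 = ((3 - 9) + 26*(42*(-2))*(5 + 42*(-2))) - 1062 = (-6 + 26*(-84)*(5 - 84)) - 1062 = (-6 + 26*(-84)*(-79)) - 1062 = (-6 + 172536) - 1062 = 172530 - 1062 = 171468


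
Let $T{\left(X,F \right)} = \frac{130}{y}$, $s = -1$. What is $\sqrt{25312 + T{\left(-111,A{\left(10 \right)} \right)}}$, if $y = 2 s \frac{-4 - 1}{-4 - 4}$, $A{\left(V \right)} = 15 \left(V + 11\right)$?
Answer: $2 \sqrt{6302} \approx 158.77$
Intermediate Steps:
$A{\left(V \right)} = 165 + 15 V$ ($A{\left(V \right)} = 15 \left(11 + V\right) = 165 + 15 V$)
$y = - \frac{5}{4}$ ($y = 2 \left(-1\right) \frac{-4 - 1}{-4 - 4} = - 2 \left(- \frac{5}{-8}\right) = - 2 \left(\left(-5\right) \left(- \frac{1}{8}\right)\right) = \left(-2\right) \frac{5}{8} = - \frac{5}{4} \approx -1.25$)
$T{\left(X,F \right)} = -104$ ($T{\left(X,F \right)} = \frac{130}{- \frac{5}{4}} = 130 \left(- \frac{4}{5}\right) = -104$)
$\sqrt{25312 + T{\left(-111,A{\left(10 \right)} \right)}} = \sqrt{25312 - 104} = \sqrt{25208} = 2 \sqrt{6302}$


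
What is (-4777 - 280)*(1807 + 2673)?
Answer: -22655360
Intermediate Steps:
(-4777 - 280)*(1807 + 2673) = -5057*4480 = -22655360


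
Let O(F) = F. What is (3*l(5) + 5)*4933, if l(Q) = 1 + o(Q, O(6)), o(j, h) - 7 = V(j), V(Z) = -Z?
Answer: 69062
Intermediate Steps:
o(j, h) = 7 - j
l(Q) = 8 - Q (l(Q) = 1 + (7 - Q) = 8 - Q)
(3*l(5) + 5)*4933 = (3*(8 - 1*5) + 5)*4933 = (3*(8 - 5) + 5)*4933 = (3*3 + 5)*4933 = (9 + 5)*4933 = 14*4933 = 69062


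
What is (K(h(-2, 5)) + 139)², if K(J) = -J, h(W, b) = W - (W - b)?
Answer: 17956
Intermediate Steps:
h(W, b) = b (h(W, b) = W + (b - W) = b)
(K(h(-2, 5)) + 139)² = (-1*5 + 139)² = (-5 + 139)² = 134² = 17956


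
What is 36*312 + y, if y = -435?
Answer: 10797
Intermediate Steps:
36*312 + y = 36*312 - 435 = 11232 - 435 = 10797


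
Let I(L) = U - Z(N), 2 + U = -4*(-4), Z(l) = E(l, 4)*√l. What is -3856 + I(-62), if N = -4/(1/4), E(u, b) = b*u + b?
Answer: -3842 + 240*I ≈ -3842.0 + 240.0*I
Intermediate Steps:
E(u, b) = b + b*u
N = -16 (N = -4/¼ = -4*4 = -16)
Z(l) = √l*(4 + 4*l) (Z(l) = (4*(1 + l))*√l = (4 + 4*l)*√l = √l*(4 + 4*l))
U = 14 (U = -2 - 4*(-4) = -2 + 16 = 14)
I(L) = 14 + 240*I (I(L) = 14 - 4*√(-16)*(1 - 16) = 14 - 4*4*I*(-15) = 14 - (-240)*I = 14 + 240*I)
-3856 + I(-62) = -3856 + (14 + 240*I) = -3842 + 240*I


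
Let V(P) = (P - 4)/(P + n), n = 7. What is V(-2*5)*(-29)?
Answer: -406/3 ≈ -135.33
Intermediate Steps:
V(P) = (-4 + P)/(7 + P) (V(P) = (P - 4)/(P + 7) = (-4 + P)/(7 + P))
V(-2*5)*(-29) = ((-4 - 2*5)/(7 - 2*5))*(-29) = ((-4 - 10)/(7 - 10))*(-29) = (-14/(-3))*(-29) = -1/3*(-14)*(-29) = (14/3)*(-29) = -406/3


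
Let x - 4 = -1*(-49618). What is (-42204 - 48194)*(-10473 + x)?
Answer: -3538991302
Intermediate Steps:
x = 49622 (x = 4 - 1*(-49618) = 4 + 49618 = 49622)
(-42204 - 48194)*(-10473 + x) = (-42204 - 48194)*(-10473 + 49622) = -90398*39149 = -3538991302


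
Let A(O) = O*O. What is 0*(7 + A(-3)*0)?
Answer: 0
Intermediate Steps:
A(O) = O**2
0*(7 + A(-3)*0) = 0*(7 + (-3)**2*0) = 0*(7 + 9*0) = 0*(7 + 0) = 0*7 = 0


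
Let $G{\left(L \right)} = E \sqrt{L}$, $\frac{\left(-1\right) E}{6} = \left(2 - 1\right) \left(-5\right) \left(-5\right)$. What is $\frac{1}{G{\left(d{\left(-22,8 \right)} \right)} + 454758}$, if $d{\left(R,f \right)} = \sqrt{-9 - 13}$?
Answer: $\frac{1}{454758 - 150 \sqrt[4]{22} \sqrt{i}} \approx 2.2001 \cdot 10^{-6} + 1.11 \cdot 10^{-9} i$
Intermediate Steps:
$d{\left(R,f \right)} = i \sqrt{22}$ ($d{\left(R,f \right)} = \sqrt{-22} = i \sqrt{22}$)
$E = -150$ ($E = - 6 \left(2 - 1\right) \left(-5\right) \left(-5\right) = - 6 \cdot 1 \left(-5\right) \left(-5\right) = - 6 \left(\left(-5\right) \left(-5\right)\right) = \left(-6\right) 25 = -150$)
$G{\left(L \right)} = - 150 \sqrt{L}$
$\frac{1}{G{\left(d{\left(-22,8 \right)} \right)} + 454758} = \frac{1}{- 150 \sqrt{i \sqrt{22}} + 454758} = \frac{1}{- 150 \sqrt[4]{22} \sqrt{i} + 454758} = \frac{1}{454758 - 150 \sqrt[4]{22} \sqrt{i}}$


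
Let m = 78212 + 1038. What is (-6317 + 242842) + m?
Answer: 315775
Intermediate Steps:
m = 79250
(-6317 + 242842) + m = (-6317 + 242842) + 79250 = 236525 + 79250 = 315775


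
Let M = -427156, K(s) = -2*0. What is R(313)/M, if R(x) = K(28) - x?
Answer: 313/427156 ≈ 0.00073275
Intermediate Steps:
K(s) = 0
R(x) = -x (R(x) = 0 - x = -x)
R(313)/M = -1*313/(-427156) = -313*(-1/427156) = 313/427156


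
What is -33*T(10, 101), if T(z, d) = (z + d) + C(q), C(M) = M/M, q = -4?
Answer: -3696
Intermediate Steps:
C(M) = 1
T(z, d) = 1 + d + z (T(z, d) = (z + d) + 1 = (d + z) + 1 = 1 + d + z)
-33*T(10, 101) = -33*(1 + 101 + 10) = -33*112 = -3696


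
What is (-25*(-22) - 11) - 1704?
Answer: -1165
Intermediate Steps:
(-25*(-22) - 11) - 1704 = (550 - 11) - 1704 = 539 - 1704 = -1165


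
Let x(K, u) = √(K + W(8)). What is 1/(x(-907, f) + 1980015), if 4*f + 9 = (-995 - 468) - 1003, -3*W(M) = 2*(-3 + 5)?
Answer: 1188009/2352275640680 - I*√327/2352275640680 ≈ 5.0505e-7 - 7.6875e-12*I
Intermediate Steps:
W(M) = -4/3 (W(M) = -2*(-3 + 5)/3 = -2*2/3 = -⅓*4 = -4/3)
f = -2475/4 (f = -9/4 + ((-995 - 468) - 1003)/4 = -9/4 + (-1463 - 1003)/4 = -9/4 + (¼)*(-2466) = -9/4 - 1233/2 = -2475/4 ≈ -618.75)
x(K, u) = √(-4/3 + K) (x(K, u) = √(K - 4/3) = √(-4/3 + K))
1/(x(-907, f) + 1980015) = 1/(√(-12 + 9*(-907))/3 + 1980015) = 1/(√(-12 - 8163)/3 + 1980015) = 1/(√(-8175)/3 + 1980015) = 1/((5*I*√327)/3 + 1980015) = 1/(5*I*√327/3 + 1980015) = 1/(1980015 + 5*I*√327/3)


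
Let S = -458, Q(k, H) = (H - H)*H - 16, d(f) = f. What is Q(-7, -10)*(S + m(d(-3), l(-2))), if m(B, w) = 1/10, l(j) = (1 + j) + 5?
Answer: 36632/5 ≈ 7326.4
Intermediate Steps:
l(j) = 6 + j
m(B, w) = 1/10
Q(k, H) = -16 (Q(k, H) = 0*H - 16 = 0 - 16 = -16)
Q(-7, -10)*(S + m(d(-3), l(-2))) = -16*(-458 + 1/10) = -16*(-4579/10) = 36632/5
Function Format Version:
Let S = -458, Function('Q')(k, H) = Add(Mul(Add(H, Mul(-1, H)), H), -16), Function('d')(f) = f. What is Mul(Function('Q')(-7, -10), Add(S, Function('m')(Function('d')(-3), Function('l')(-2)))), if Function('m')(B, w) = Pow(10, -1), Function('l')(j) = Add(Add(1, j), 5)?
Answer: Rational(36632, 5) ≈ 7326.4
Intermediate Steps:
Function('l')(j) = Add(6, j)
Function('m')(B, w) = Rational(1, 10)
Function('Q')(k, H) = -16 (Function('Q')(k, H) = Add(Mul(0, H), -16) = Add(0, -16) = -16)
Mul(Function('Q')(-7, -10), Add(S, Function('m')(Function('d')(-3), Function('l')(-2)))) = Mul(-16, Add(-458, Rational(1, 10))) = Mul(-16, Rational(-4579, 10)) = Rational(36632, 5)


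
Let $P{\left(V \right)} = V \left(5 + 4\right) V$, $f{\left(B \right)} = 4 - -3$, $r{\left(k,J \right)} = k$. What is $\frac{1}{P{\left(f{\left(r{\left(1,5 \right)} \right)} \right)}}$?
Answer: $\frac{1}{441} \approx 0.0022676$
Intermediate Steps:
$f{\left(B \right)} = 7$ ($f{\left(B \right)} = 4 + 3 = 7$)
$P{\left(V \right)} = 9 V^{2}$ ($P{\left(V \right)} = V 9 V = 9 V V = 9 V^{2}$)
$\frac{1}{P{\left(f{\left(r{\left(1,5 \right)} \right)} \right)}} = \frac{1}{9 \cdot 7^{2}} = \frac{1}{9 \cdot 49} = \frac{1}{441}$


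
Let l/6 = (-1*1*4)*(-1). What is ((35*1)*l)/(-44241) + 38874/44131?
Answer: 560918198/650799857 ≈ 0.86189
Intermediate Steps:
l = 24 (l = 6*((-1*1*4)*(-1)) = 6*(-1*4*(-1)) = 6*(-4*(-1)) = 6*4 = 24)
((35*1)*l)/(-44241) + 38874/44131 = ((35*1)*24)/(-44241) + 38874/44131 = (35*24)*(-1/44241) + 38874*(1/44131) = 840*(-1/44241) + 38874/44131 = -280/14747 + 38874/44131 = 560918198/650799857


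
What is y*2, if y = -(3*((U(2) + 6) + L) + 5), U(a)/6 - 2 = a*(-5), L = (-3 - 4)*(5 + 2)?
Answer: 536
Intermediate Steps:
L = -49 (L = -7*7 = -49)
U(a) = 12 - 30*a (U(a) = 12 + 6*(a*(-5)) = 12 + 6*(-5*a) = 12 - 30*a)
y = 268 (y = -(3*(((12 - 30*2) + 6) - 49) + 5) = -(3*(((12 - 60) + 6) - 49) + 5) = -(3*((-48 + 6) - 49) + 5) = -(3*(-42 - 49) + 5) = -(3*(-91) + 5) = -(-273 + 5) = -1*(-268) = 268)
y*2 = 268*2 = 536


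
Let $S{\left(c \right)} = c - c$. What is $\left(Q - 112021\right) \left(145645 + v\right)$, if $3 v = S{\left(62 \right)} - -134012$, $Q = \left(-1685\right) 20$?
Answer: $- \frac{83198967787}{3} \approx -2.7733 \cdot 10^{10}$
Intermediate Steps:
$Q = -33700$
$S{\left(c \right)} = 0$
$v = \frac{134012}{3}$ ($v = \frac{0 - -134012}{3} = \frac{0 + 134012}{3} = \frac{1}{3} \cdot 134012 = \frac{134012}{3} \approx 44671.0$)
$\left(Q - 112021\right) \left(145645 + v\right) = \left(-33700 - 112021\right) \left(145645 + \frac{134012}{3}\right) = \left(-145721\right) \frac{570947}{3} = - \frac{83198967787}{3}$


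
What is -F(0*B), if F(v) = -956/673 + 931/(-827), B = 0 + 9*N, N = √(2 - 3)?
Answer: 1417175/556571 ≈ 2.5463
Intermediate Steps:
N = I (N = √(-1) = I ≈ 1.0*I)
B = 9*I (B = 0 + 9*I = 9*I ≈ 9.0*I)
F(v) = -1417175/556571 (F(v) = -956*1/673 + 931*(-1/827) = -956/673 - 931/827 = -1417175/556571)
-F(0*B) = -1*(-1417175/556571) = 1417175/556571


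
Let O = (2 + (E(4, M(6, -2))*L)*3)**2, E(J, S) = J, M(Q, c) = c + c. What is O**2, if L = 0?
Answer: 16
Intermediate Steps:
M(Q, c) = 2*c
O = 4 (O = (2 + (4*0)*3)**2 = (2 + 0*3)**2 = (2 + 0)**2 = 2**2 = 4)
O**2 = 4**2 = 16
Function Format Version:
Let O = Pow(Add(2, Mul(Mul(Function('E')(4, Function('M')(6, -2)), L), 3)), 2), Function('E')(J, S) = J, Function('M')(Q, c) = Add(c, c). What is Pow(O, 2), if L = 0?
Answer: 16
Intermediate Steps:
Function('M')(Q, c) = Mul(2, c)
O = 4 (O = Pow(Add(2, Mul(Mul(4, 0), 3)), 2) = Pow(Add(2, Mul(0, 3)), 2) = Pow(Add(2, 0), 2) = Pow(2, 2) = 4)
Pow(O, 2) = Pow(4, 2) = 16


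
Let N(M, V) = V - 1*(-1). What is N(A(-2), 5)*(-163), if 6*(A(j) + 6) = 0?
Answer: -978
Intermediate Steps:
A(j) = -6 (A(j) = -6 + (1/6)*0 = -6 + 0 = -6)
N(M, V) = 1 + V (N(M, V) = V + 1 = 1 + V)
N(A(-2), 5)*(-163) = (1 + 5)*(-163) = 6*(-163) = -978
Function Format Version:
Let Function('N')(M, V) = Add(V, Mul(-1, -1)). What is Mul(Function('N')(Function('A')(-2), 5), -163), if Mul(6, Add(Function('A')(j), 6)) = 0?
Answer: -978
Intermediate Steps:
Function('A')(j) = -6 (Function('A')(j) = Add(-6, Mul(Rational(1, 6), 0)) = Add(-6, 0) = -6)
Function('N')(M, V) = Add(1, V) (Function('N')(M, V) = Add(V, 1) = Add(1, V))
Mul(Function('N')(Function('A')(-2), 5), -163) = Mul(Add(1, 5), -163) = Mul(6, -163) = -978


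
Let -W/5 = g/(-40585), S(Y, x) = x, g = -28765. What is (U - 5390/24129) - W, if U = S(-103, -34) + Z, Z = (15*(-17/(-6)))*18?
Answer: 20545770434/27979299 ≈ 734.32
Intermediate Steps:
Z = 765 (Z = (15*(-17*(-⅙)))*18 = (15*(17/6))*18 = (85/2)*18 = 765)
U = 731 (U = -34 + 765 = 731)
W = -28765/8117 (W = -(-143825)/(-40585) = -(-143825)*(-1)/40585 = -5*5753/8117 = -28765/8117 ≈ -3.5438)
(U - 5390/24129) - W = (731 - 5390/24129) - 1*(-28765/8117) = (731 - 5390/24129) + 28765/8117 = (731 - 1*770/3447) + 28765/8117 = (731 - 770/3447) + 28765/8117 = 2518987/3447 + 28765/8117 = 20545770434/27979299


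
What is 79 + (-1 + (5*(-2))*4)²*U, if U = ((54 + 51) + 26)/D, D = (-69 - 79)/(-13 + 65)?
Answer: -2859820/37 ≈ -77292.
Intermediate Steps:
D = -37/13 (D = -148/52 = -148*1/52 = -37/13 ≈ -2.8462)
U = -1703/37 (U = ((54 + 51) + 26)/(-37/13) = (105 + 26)*(-13/37) = 131*(-13/37) = -1703/37 ≈ -46.027)
79 + (-1 + (5*(-2))*4)²*U = 79 + (-1 + (5*(-2))*4)²*(-1703/37) = 79 + (-1 - 10*4)²*(-1703/37) = 79 + (-1 - 40)²*(-1703/37) = 79 + (-41)²*(-1703/37) = 79 + 1681*(-1703/37) = 79 - 2862743/37 = -2859820/37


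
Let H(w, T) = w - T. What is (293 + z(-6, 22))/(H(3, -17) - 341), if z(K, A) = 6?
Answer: -299/321 ≈ -0.93146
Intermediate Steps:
(293 + z(-6, 22))/(H(3, -17) - 341) = (293 + 6)/((3 - 1*(-17)) - 341) = 299/((3 + 17) - 341) = 299/(20 - 341) = 299/(-321) = 299*(-1/321) = -299/321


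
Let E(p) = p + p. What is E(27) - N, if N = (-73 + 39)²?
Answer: -1102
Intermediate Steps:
E(p) = 2*p
N = 1156 (N = (-34)² = 1156)
E(27) - N = 2*27 - 1*1156 = 54 - 1156 = -1102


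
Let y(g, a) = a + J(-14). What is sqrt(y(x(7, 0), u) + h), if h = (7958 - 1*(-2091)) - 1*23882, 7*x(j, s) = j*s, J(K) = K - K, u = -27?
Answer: 6*I*sqrt(385) ≈ 117.73*I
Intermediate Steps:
J(K) = 0
x(j, s) = j*s/7 (x(j, s) = (j*s)/7 = j*s/7)
y(g, a) = a (y(g, a) = a + 0 = a)
h = -13833 (h = (7958 + 2091) - 23882 = 10049 - 23882 = -13833)
sqrt(y(x(7, 0), u) + h) = sqrt(-27 - 13833) = sqrt(-13860) = 6*I*sqrt(385)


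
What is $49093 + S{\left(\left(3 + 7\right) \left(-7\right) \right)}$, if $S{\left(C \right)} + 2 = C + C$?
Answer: $48951$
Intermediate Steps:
$S{\left(C \right)} = -2 + 2 C$ ($S{\left(C \right)} = -2 + \left(C + C\right) = -2 + 2 C$)
$49093 + S{\left(\left(3 + 7\right) \left(-7\right) \right)} = 49093 + \left(-2 + 2 \left(3 + 7\right) \left(-7\right)\right) = 49093 + \left(-2 + 2 \cdot 10 \left(-7\right)\right) = 49093 + \left(-2 + 2 \left(-70\right)\right) = 49093 - 142 = 48951$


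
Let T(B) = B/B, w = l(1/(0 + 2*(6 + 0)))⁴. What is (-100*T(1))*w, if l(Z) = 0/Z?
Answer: 0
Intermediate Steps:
l(Z) = 0
w = 0 (w = 0⁴ = 0)
T(B) = 1
(-100*T(1))*w = -100*1*0 = -100*0 = 0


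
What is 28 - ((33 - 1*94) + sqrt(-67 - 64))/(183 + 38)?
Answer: 6249/221 - I*sqrt(131)/221 ≈ 28.276 - 0.05179*I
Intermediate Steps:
28 - ((33 - 1*94) + sqrt(-67 - 64))/(183 + 38) = 28 - ((33 - 94) + sqrt(-131))/221 = 28 - (-61 + I*sqrt(131))/221 = 28 - (-61/221 + I*sqrt(131)/221) = 28 + (61/221 - I*sqrt(131)/221) = 6249/221 - I*sqrt(131)/221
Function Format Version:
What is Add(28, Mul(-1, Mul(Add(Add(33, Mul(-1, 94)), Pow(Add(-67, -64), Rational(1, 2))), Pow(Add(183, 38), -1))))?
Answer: Add(Rational(6249, 221), Mul(Rational(-1, 221), I, Pow(131, Rational(1, 2)))) ≈ Add(28.276, Mul(-0.051790, I))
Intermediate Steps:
Add(28, Mul(-1, Mul(Add(Add(33, Mul(-1, 94)), Pow(Add(-67, -64), Rational(1, 2))), Pow(Add(183, 38), -1)))) = Add(28, Mul(-1, Mul(Add(Add(33, -94), Pow(-131, Rational(1, 2))), Pow(221, -1)))) = Add(28, Mul(-1, Mul(Add(-61, Mul(I, Pow(131, Rational(1, 2)))), Rational(1, 221)))) = Add(28, Mul(-1, Add(Rational(-61, 221), Mul(Rational(1, 221), I, Pow(131, Rational(1, 2)))))) = Add(28, Add(Rational(61, 221), Mul(Rational(-1, 221), I, Pow(131, Rational(1, 2))))) = Add(Rational(6249, 221), Mul(Rational(-1, 221), I, Pow(131, Rational(1, 2))))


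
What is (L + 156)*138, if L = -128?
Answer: 3864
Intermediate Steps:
(L + 156)*138 = (-128 + 156)*138 = 28*138 = 3864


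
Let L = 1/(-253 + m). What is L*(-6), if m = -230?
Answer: 2/161 ≈ 0.012422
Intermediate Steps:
L = -1/483 (L = 1/(-253 - 230) = 1/(-483) = -1/483 ≈ -0.0020704)
L*(-6) = -1/483*(-6) = 2/161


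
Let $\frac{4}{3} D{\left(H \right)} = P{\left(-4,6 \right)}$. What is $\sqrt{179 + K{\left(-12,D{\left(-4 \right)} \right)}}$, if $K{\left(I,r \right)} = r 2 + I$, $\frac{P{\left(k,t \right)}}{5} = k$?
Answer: $\sqrt{137} \approx 11.705$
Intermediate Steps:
$P{\left(k,t \right)} = 5 k$
$D{\left(H \right)} = -15$ ($D{\left(H \right)} = \frac{3 \cdot 5 \left(-4\right)}{4} = \frac{3}{4} \left(-20\right) = -15$)
$K{\left(I,r \right)} = I + 2 r$ ($K{\left(I,r \right)} = 2 r + I = I + 2 r$)
$\sqrt{179 + K{\left(-12,D{\left(-4 \right)} \right)}} = \sqrt{179 + \left(-12 + 2 \left(-15\right)\right)} = \sqrt{179 - 42} = \sqrt{137}$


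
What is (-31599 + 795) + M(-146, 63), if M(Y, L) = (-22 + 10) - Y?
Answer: -30670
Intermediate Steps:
M(Y, L) = -12 - Y
(-31599 + 795) + M(-146, 63) = (-31599 + 795) + (-12 - 1*(-146)) = -30804 + (-12 + 146) = -30804 + 134 = -30670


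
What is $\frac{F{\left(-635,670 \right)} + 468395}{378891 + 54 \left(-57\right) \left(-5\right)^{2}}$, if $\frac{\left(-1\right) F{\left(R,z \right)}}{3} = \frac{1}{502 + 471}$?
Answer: $\frac{455748332}{293788593} \approx 1.5513$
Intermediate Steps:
$F{\left(R,z \right)} = - \frac{3}{973}$ ($F{\left(R,z \right)} = - \frac{3}{502 + 471} = - \frac{3}{973}$)
$\frac{F{\left(-635,670 \right)} + 468395}{378891 + 54 \left(-57\right) \left(-5\right)^{2}} = \frac{- \frac{3}{973} + 468395}{378891 + 54 \left(-57\right) \left(-5\right)^{2}} = \frac{455748332}{973 \left(378891 - 76950\right)} = \frac{455748332}{973 \cdot 301941} = \frac{455748332}{973} \cdot \frac{1}{301941} = \frac{455748332}{293788593}$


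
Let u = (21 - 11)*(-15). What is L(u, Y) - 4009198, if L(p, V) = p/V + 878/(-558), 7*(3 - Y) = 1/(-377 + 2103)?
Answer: -8108590996909/2022471 ≈ -4.0092e+6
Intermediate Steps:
u = -150 (u = 10*(-15) = -150)
Y = 36245/12082 (Y = 3 - 1/(7*(-377 + 2103)) = 3 - ⅐/1726 = 3 - ⅐*1/1726 = 3 - 1/12082 = 36245/12082 ≈ 2.9999)
L(p, V) = -439/279 + p/V (L(p, V) = p/V + 878*(-1/558) = p/V - 439/279 = -439/279 + p/V)
L(u, Y) - 4009198 = (-439/279 - 150/36245/12082) - 4009198 = (-439/279 - 150*12082/36245) - 4009198 = (-439/279 - 362460/7249) - 4009198 = -104308651/2022471 - 4009198 = -8108590996909/2022471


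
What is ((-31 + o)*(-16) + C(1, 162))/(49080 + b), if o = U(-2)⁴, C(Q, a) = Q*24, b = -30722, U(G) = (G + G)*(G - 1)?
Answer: -165628/9179 ≈ -18.044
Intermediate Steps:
U(G) = 2*G*(-1 + G) (U(G) = (2*G)*(-1 + G) = 2*G*(-1 + G))
C(Q, a) = 24*Q
o = 20736 (o = (2*(-2)*(-1 - 2))⁴ = (2*(-2)*(-3))⁴ = 12⁴ = 20736)
((-31 + o)*(-16) + C(1, 162))/(49080 + b) = ((-31 + 20736)*(-16) + 24*1)/(49080 - 30722) = (20705*(-16) + 24)/18358 = (-331280 + 24)*(1/18358) = -331256*1/18358 = -165628/9179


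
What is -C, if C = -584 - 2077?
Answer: 2661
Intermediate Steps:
C = -2661
-C = -1*(-2661) = 2661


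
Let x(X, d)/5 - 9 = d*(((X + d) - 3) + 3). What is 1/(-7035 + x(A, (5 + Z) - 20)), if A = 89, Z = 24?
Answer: -1/2580 ≈ -0.00038760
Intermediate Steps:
x(X, d) = 45 + 5*d*(X + d) (x(X, d) = 45 + 5*(d*(((X + d) - 3) + 3)) = 45 + 5*(d*((-3 + X + d) + 3)) = 45 + 5*(d*(X + d)) = 45 + 5*d*(X + d))
1/(-7035 + x(A, (5 + Z) - 20)) = 1/(-7035 + (45 + 5*((5 + 24) - 20)² + 5*89*((5 + 24) - 20))) = 1/(-7035 + (45 + 5*(29 - 20)² + 5*89*(29 - 20))) = 1/(-7035 + (45 + 5*9² + 5*89*9)) = 1/(-7035 + (45 + 5*81 + 4005)) = 1/(-7035 + (45 + 405 + 4005)) = 1/(-7035 + 4455) = 1/(-2580) = -1/2580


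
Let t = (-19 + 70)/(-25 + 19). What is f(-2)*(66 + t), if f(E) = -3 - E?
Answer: -115/2 ≈ -57.500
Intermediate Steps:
t = -17/2 (t = 51/(-6) = 51*(-⅙) = -17/2 ≈ -8.5000)
f(-2)*(66 + t) = (-3 - 1*(-2))*(66 - 17/2) = (-3 + 2)*(115/2) = -1*115/2 = -115/2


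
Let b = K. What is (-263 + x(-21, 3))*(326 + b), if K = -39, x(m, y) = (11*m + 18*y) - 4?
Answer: -127428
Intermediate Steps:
x(m, y) = -4 + 11*m + 18*y
b = -39
(-263 + x(-21, 3))*(326 + b) = (-263 + (-4 + 11*(-21) + 18*3))*(326 - 39) = (-263 + (-4 - 231 + 54))*287 = (-263 - 181)*287 = -444*287 = -127428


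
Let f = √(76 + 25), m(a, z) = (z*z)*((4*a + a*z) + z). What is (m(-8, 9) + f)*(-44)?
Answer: 338580 - 44*√101 ≈ 3.3814e+5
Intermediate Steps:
m(a, z) = z²*(z + 4*a + a*z)
f = √101 ≈ 10.050
(m(-8, 9) + f)*(-44) = (9²*(9 + 4*(-8) - 8*9) + √101)*(-44) = (81*(9 - 32 - 72) + √101)*(-44) = (81*(-95) + √101)*(-44) = (-7695 + √101)*(-44) = 338580 - 44*√101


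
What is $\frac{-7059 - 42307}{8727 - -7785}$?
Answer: $- \frac{24683}{8256} \approx -2.9897$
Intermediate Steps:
$\frac{-7059 - 42307}{8727 - -7785} = - \frac{49366}{8727 + \left(-1078 + 8863\right)} = - \frac{49366}{8727 + 7785} = - \frac{49366}{16512} = \left(-49366\right) \frac{1}{16512} = - \frac{24683}{8256}$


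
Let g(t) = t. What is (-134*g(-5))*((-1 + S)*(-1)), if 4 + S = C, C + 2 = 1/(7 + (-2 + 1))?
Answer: 13735/3 ≈ 4578.3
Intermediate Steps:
C = -11/6 (C = -2 + 1/(7 + (-2 + 1)) = -2 + 1/(7 - 1) = -2 + 1/6 = -2 + ⅙ = -11/6 ≈ -1.8333)
S = -35/6 (S = -4 - 11/6 = -35/6 ≈ -5.8333)
(-134*g(-5))*((-1 + S)*(-1)) = (-134*(-5))*((-1 - 35/6)*(-1)) = 670*(-41/6*(-1)) = 670*(41/6) = 13735/3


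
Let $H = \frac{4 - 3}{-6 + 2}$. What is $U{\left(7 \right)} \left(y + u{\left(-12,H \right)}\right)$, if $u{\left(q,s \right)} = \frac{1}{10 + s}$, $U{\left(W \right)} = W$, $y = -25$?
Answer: $- \frac{6797}{39} \approx -174.28$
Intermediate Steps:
$H = - \frac{1}{4}$ ($H = 1 \frac{1}{-4} = 1 \left(- \frac{1}{4}\right) = - \frac{1}{4} \approx -0.25$)
$U{\left(7 \right)} \left(y + u{\left(-12,H \right)}\right) = 7 \left(-25 + \frac{1}{10 - \frac{1}{4}}\right) = 7 \left(-25 + \frac{1}{\frac{39}{4}}\right) = 7 \left(-25 + \frac{4}{39}\right) = 7 \left(- \frac{971}{39}\right) = - \frac{6797}{39}$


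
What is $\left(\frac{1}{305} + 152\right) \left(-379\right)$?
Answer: $- \frac{17570819}{305} \approx -57609.0$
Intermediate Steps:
$\left(\frac{1}{305} + 152\right) \left(-379\right) = \frac{46361}{305} \left(-379\right) = - \frac{17570819}{305}$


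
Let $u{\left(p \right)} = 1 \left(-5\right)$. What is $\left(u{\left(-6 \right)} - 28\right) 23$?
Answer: $-759$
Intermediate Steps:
$u{\left(p \right)} = -5$
$\left(u{\left(-6 \right)} - 28\right) 23 = \left(-5 - 28\right) 23 = \left(-33\right) 23 = -759$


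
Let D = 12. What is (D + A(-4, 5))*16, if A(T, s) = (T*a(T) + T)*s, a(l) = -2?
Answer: 512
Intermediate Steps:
A(T, s) = -T*s (A(T, s) = (T*(-2) + T)*s = (-2*T + T)*s = (-T)*s = -T*s)
(D + A(-4, 5))*16 = (12 - 1*(-4)*5)*16 = (12 + 20)*16 = 32*16 = 512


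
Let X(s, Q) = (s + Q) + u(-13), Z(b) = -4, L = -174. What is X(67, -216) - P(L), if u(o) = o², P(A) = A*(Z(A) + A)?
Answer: -30952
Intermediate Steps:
P(A) = A*(-4 + A)
X(s, Q) = 169 + Q + s (X(s, Q) = (s + Q) + (-13)² = (Q + s) + 169 = 169 + Q + s)
X(67, -216) - P(L) = (169 - 216 + 67) - (-174)*(-4 - 174) = 20 - (-174)*(-178) = 20 - 1*30972 = 20 - 30972 = -30952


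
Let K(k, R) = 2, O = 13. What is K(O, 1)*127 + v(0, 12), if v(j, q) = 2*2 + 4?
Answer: 262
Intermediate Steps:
v(j, q) = 8 (v(j, q) = 4 + 4 = 8)
K(O, 1)*127 + v(0, 12) = 2*127 + 8 = 254 + 8 = 262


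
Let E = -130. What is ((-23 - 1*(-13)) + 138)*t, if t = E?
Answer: -16640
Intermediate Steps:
t = -130
((-23 - 1*(-13)) + 138)*t = ((-23 - 1*(-13)) + 138)*(-130) = ((-23 + 13) + 138)*(-130) = (-10 + 138)*(-130) = 128*(-130) = -16640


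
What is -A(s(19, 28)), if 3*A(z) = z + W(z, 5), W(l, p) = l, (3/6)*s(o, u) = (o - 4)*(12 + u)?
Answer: -800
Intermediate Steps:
s(o, u) = 2*(-4 + o)*(12 + u) (s(o, u) = 2*((o - 4)*(12 + u)) = 2*((-4 + o)*(12 + u)) = 2*(-4 + o)*(12 + u))
A(z) = 2*z/3 (A(z) = (z + z)/3 = (2*z)/3 = 2*z/3)
-A(s(19, 28)) = -2*(-96 - 8*28 + 24*19 + 2*19*28)/3 = -2*(-96 - 224 + 456 + 1064)/3 = -2*1200/3 = -1*800 = -800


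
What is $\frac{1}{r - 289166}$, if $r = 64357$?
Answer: $- \frac{1}{224809} \approx -4.4482 \cdot 10^{-6}$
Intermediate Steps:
$\frac{1}{r - 289166} = \frac{1}{64357 - 289166} = \frac{1}{-224809} = - \frac{1}{224809}$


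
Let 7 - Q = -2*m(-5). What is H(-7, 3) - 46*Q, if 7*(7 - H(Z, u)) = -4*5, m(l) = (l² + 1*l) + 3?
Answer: -16997/7 ≈ -2428.1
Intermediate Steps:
m(l) = 3 + l + l² (m(l) = (l² + l) + 3 = (l + l²) + 3 = 3 + l + l²)
H(Z, u) = 69/7 (H(Z, u) = 7 - (-4)*5/7 = 7 - ⅐*(-20) = 7 + 20/7 = 69/7)
Q = 53 (Q = 7 - (-2)*(3 - 5 + (-5)²) = 7 - (-2)*(3 - 5 + 25) = 7 - (-2)*23 = 7 - 1*(-46) = 7 + 46 = 53)
H(-7, 3) - 46*Q = 69/7 - 46*53 = 69/7 - 2438 = -16997/7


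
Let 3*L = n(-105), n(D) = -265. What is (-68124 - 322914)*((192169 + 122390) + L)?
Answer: -122969980552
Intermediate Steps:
L = -265/3 (L = (⅓)*(-265) = -265/3 ≈ -88.333)
(-68124 - 322914)*((192169 + 122390) + L) = (-68124 - 322914)*((192169 + 122390) - 265/3) = -391038*(314559 - 265/3) = -391038*943412/3 = -122969980552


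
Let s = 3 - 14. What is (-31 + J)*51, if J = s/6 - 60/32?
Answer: -14161/8 ≈ -1770.1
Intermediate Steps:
s = -11
J = -89/24 (J = -11/6 - 60/32 = -11*⅙ - 60*1/32 = -11/6 - 15/8 = -89/24 ≈ -3.7083)
(-31 + J)*51 = (-31 - 89/24)*51 = -833/24*51 = -14161/8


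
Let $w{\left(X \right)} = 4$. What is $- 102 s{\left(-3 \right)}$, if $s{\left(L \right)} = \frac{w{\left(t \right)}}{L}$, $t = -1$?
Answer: $136$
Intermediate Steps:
$s{\left(L \right)} = \frac{4}{L}$
$- 102 s{\left(-3 \right)} = - 102 \frac{4}{-3} = - 102 \cdot 4 \left(- \frac{1}{3}\right) = \left(-102\right) \left(- \frac{4}{3}\right) = 136$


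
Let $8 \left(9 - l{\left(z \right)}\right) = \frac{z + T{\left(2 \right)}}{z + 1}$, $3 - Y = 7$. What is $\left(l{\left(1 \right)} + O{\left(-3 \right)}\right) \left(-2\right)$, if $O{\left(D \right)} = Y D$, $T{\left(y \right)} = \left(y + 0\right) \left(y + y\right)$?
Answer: $- \frac{327}{8} \approx -40.875$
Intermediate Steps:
$Y = -4$ ($Y = 3 - 7 = -4$)
$T{\left(y \right)} = 2 y^{2}$ ($T{\left(y \right)} = y 2 y = 2 y^{2}$)
$O{\left(D \right)} = - 4 D$
$l{\left(z \right)} = 9 - \frac{8 + z}{8 \left(1 + z\right)}$ ($l{\left(z \right)} = 9 - \frac{\left(z + 2 \cdot 2^{2}\right) \frac{1}{z + 1}}{8} = 9 - \frac{\left(z + 2 \cdot 4\right) \frac{1}{1 + z}}{8} = 9 - \frac{\left(z + 8\right) \frac{1}{1 + z}}{8} = 9 - \frac{\left(8 + z\right) \frac{1}{1 + z}}{8} = 9 - \frac{\frac{1}{1 + z} \left(8 + z\right)}{8} = 9 - \frac{8 + z}{8 \left(1 + z\right)}$)
$\left(l{\left(1 \right)} + O{\left(-3 \right)}\right) \left(-2\right) = \left(\frac{64 + 71 \cdot 1}{8 \left(1 + 1\right)} - -12\right) \left(-2\right) = \left(\frac{64 + 71}{8 \cdot 2} + 12\right) \left(-2\right) = \left(\frac{1}{8} \cdot \frac{1}{2} \cdot 135 + 12\right) \left(-2\right) = \left(\frac{135}{16} + 12\right) \left(-2\right) = \frac{327}{16} \left(-2\right) = - \frac{327}{8}$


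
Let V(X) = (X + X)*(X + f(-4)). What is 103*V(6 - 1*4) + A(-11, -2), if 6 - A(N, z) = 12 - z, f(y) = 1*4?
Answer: 2464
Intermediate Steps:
f(y) = 4
A(N, z) = -6 + z (A(N, z) = 6 - (12 - z) = 6 + (-12 + z) = -6 + z)
V(X) = 2*X*(4 + X) (V(X) = (X + X)*(X + 4) = (2*X)*(4 + X) = 2*X*(4 + X))
103*V(6 - 1*4) + A(-11, -2) = 103*(2*(6 - 1*4)*(4 + (6 - 1*4))) + (-6 - 2) = 103*(2*(6 - 4)*(4 + (6 - 4))) - 8 = 103*(2*2*(4 + 2)) - 8 = 103*(2*2*6) - 8 = 103*24 - 8 = 2472 - 8 = 2464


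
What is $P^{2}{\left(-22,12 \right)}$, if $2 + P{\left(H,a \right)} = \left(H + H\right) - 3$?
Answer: $2401$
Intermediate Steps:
$P{\left(H,a \right)} = -5 + 2 H$ ($P{\left(H,a \right)} = -2 + \left(\left(H + H\right) - 3\right) = -2 + \left(2 H - 3\right) = -2 + \left(-3 + 2 H\right) = -5 + 2 H$)
$P^{2}{\left(-22,12 \right)} = \left(-5 + 2 \left(-22\right)\right)^{2} = \left(-5 - 44\right)^{2} = \left(-49\right)^{2} = 2401$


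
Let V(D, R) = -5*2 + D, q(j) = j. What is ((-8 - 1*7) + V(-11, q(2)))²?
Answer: 1296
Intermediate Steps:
V(D, R) = -10 + D
((-8 - 1*7) + V(-11, q(2)))² = ((-8 - 1*7) + (-10 - 11))² = ((-8 - 7) - 21)² = (-15 - 21)² = (-36)² = 1296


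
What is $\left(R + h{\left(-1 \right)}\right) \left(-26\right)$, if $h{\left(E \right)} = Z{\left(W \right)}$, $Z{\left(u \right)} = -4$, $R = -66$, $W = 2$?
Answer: $1820$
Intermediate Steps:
$h{\left(E \right)} = -4$
$\left(R + h{\left(-1 \right)}\right) \left(-26\right) = \left(-66 - 4\right) \left(-26\right) = \left(-70\right) \left(-26\right) = 1820$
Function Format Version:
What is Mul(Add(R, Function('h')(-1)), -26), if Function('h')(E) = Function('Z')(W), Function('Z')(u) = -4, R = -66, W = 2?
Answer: 1820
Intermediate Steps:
Function('h')(E) = -4
Mul(Add(R, Function('h')(-1)), -26) = Mul(Add(-66, -4), -26) = Mul(-70, -26) = 1820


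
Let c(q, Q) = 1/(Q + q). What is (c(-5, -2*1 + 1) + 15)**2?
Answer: 7921/36 ≈ 220.03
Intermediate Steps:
(c(-5, -2*1 + 1) + 15)**2 = (1/((-2*1 + 1) - 5) + 15)**2 = (1/((-2 + 1) - 5) + 15)**2 = (1/(-1 - 5) + 15)**2 = (1/(-6) + 15)**2 = (-1/6 + 15)**2 = (89/6)**2 = 7921/36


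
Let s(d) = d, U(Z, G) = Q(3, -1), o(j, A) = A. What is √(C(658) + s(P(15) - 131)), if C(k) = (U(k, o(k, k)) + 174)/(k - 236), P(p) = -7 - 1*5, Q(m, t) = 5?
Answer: I*√25390474/422 ≈ 11.941*I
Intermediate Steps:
P(p) = -12 (P(p) = -7 - 5 = -12)
U(Z, G) = 5
C(k) = 179/(-236 + k) (C(k) = (5 + 174)/(k - 236) = 179/(-236 + k))
√(C(658) + s(P(15) - 131)) = √(179/(-236 + 658) + (-12 - 131)) = √(179/422 - 143) = √(-60167/422) = I*√25390474/422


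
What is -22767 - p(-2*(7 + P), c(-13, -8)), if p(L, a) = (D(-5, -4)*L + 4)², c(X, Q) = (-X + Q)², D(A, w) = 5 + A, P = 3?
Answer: -22783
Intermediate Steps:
c(X, Q) = (Q - X)²
p(L, a) = 16 (p(L, a) = ((5 - 5)*L + 4)² = (0*L + 4)² = (0 + 4)² = 4² = 16)
-22767 - p(-2*(7 + P), c(-13, -8)) = -22767 - 1*16 = -22767 - 16 = -22783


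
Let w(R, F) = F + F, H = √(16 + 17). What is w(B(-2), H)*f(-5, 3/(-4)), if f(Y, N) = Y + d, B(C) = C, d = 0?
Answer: -10*√33 ≈ -57.446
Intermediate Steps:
H = √33 ≈ 5.7446
f(Y, N) = Y (f(Y, N) = Y + 0 = Y)
w(R, F) = 2*F
w(B(-2), H)*f(-5, 3/(-4)) = (2*√33)*(-5) = -10*√33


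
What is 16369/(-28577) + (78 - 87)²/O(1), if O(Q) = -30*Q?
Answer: -935269/285770 ≈ -3.2728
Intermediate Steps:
16369/(-28577) + (78 - 87)²/O(1) = 16369/(-28577) + (78 - 87)²/((-30*1)) = 16369*(-1/28577) + (-9)²/(-30) = -16369/28577 + 81*(-1/30) = -16369/28577 - 27/10 = -935269/285770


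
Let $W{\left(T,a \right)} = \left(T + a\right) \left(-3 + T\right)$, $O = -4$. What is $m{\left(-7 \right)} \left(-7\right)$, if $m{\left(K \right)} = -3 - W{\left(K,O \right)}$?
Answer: $791$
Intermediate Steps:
$W{\left(T,a \right)} = \left(-3 + T\right) \left(T + a\right)$
$m{\left(K \right)} = -15 - K^{2} + 7 K$ ($m{\left(K \right)} = -3 - \left(K^{2} - 3 K - -12 + K \left(-4\right)\right) = -3 - \left(K^{2} - 3 K + 12 - 4 K\right) = -3 - \left(12 + K^{2} - 7 K\right) = -15 - K^{2} + 7 K$)
$m{\left(-7 \right)} \left(-7\right) = \left(-15 - \left(-7\right)^{2} + 7 \left(-7\right)\right) \left(-7\right) = \left(-15 - 49 - 49\right) \left(-7\right) = \left(-113\right) \left(-7\right) = 791$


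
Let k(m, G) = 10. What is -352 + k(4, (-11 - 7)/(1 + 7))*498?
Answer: 4628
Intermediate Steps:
-352 + k(4, (-11 - 7)/(1 + 7))*498 = -352 + 10*498 = -352 + 4980 = 4628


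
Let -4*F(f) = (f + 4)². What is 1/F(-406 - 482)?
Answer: -1/195364 ≈ -5.1187e-6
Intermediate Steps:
F(f) = -(4 + f)²/4 (F(f) = -(f + 4)²/4 = -(4 + f)²/4)
1/F(-406 - 482) = 1/(-(4 + (-406 - 482))²/4) = 1/(-(4 - 888)²/4) = 1/(-¼*(-884)²) = 1/(-¼*781456) = 1/(-195364) = -1/195364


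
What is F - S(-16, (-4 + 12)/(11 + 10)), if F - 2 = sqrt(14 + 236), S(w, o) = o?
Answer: 34/21 + 5*sqrt(10) ≈ 17.430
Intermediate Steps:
F = 2 + 5*sqrt(10) (F = 2 + sqrt(14 + 236) = 2 + sqrt(250) = 2 + 5*sqrt(10) ≈ 17.811)
F - S(-16, (-4 + 12)/(11 + 10)) = (2 + 5*sqrt(10)) - (-4 + 12)/(11 + 10) = (2 + 5*sqrt(10)) - 8/21 = 34/21 + 5*sqrt(10)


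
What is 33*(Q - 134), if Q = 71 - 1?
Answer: -2112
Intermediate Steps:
Q = 70
33*(Q - 134) = 33*(70 - 134) = 33*(-64) = -2112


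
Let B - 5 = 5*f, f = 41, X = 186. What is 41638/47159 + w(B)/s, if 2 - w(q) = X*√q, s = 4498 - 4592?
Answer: 1909827/2216473 + 93*√210/47 ≈ 29.536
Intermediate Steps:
s = -94
B = 210 (B = 5 + 5*41 = 5 + 205 = 210)
w(q) = 2 - 186*√q
41638/47159 + w(B)/s = 41638/47159 + (2 - 186*√210)/(-94) = 41638*(1/47159) + (2 - 186*√210)*(-1/94) = 41638/47159 + (-1/47 + 93*√210/47) = 1909827/2216473 + 93*√210/47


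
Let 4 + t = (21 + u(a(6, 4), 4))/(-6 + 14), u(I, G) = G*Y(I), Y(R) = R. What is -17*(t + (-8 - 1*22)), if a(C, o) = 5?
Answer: 3927/8 ≈ 490.88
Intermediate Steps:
u(I, G) = G*I
t = 9/8 (t = -4 + (21 + 4*5)/(-6 + 14) = -4 + (21 + 20)/8 = -4 + 41*(⅛) = -4 + 41/8 = 9/8 ≈ 1.1250)
-17*(t + (-8 - 1*22)) = -17*(9/8 + (-8 - 1*22)) = -17*(9/8 + (-8 - 22)) = -17*(9/8 - 30) = -17*(-231/8) = 3927/8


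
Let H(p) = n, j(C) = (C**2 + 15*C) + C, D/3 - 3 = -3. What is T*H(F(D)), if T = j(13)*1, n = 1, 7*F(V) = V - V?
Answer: 377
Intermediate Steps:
D = 0 (D = 9 + 3*(-3) = 9 - 9 = 0)
F(V) = 0 (F(V) = (V - V)/7 = (1/7)*0 = 0)
j(C) = C**2 + 16*C
H(p) = 1
T = 377 (T = (13*(16 + 13))*1 = (13*29)*1 = 377*1 = 377)
T*H(F(D)) = 377*1 = 377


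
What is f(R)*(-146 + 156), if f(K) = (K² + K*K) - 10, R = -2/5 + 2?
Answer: -244/5 ≈ -48.800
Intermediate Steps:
R = 8/5 (R = (⅕)*(-2) + 2 = -⅖ + 2 = 8/5 ≈ 1.6000)
f(K) = -10 + 2*K² (f(K) = (K² + K²) - 10 = 2*K² - 10 = -10 + 2*K²)
f(R)*(-146 + 156) = (-10 + 2*(8/5)²)*(-146 + 156) = (-10 + 2*(64/25))*10 = (-10 + 128/25)*10 = -122/25*10 = -244/5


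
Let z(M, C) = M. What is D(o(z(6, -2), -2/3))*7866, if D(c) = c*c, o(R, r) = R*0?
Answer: 0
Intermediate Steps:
o(R, r) = 0
D(c) = c²
D(o(z(6, -2), -2/3))*7866 = 0²*7866 = 0*7866 = 0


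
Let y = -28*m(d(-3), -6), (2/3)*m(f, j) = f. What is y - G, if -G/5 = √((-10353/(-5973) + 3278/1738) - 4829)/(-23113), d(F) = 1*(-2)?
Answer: 84 - 5*I*√119379094016677/3635420657 ≈ 84.0 - 0.015027*I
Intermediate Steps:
d(F) = -2
m(f, j) = 3*f/2
y = 84 (y = -42*(-2) = -28*(-3) = 84)
G = 5*I*√119379094016677/3635420657 (G = -5*√((-10353/(-5973) + 3278/1738) - 4829)/(-23113) = -5*√((-10353*(-1/5973) + 3278*(1/1738)) - 4829)*(-1)/23113 = -5*√((3451/1991 + 149/79) - 4829)*(-1)/23113 = -5*√(569288/157289 - 4829)*(-1)/23113 = -5*√(-758979293/157289)*(-1)/23113 = -5*I*√119379094016677/157289*(-1)/23113 = -(-5)*I*√119379094016677/3635420657 = 5*I*√119379094016677/3635420657 ≈ 0.015027*I)
y - G = 84 - 5*I*√119379094016677/3635420657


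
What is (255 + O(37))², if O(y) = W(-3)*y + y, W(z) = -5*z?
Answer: 717409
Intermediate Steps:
O(y) = 16*y (O(y) = (-5*(-3))*y + y = 15*y + y = 16*y)
(255 + O(37))² = (255 + 16*37)² = (255 + 592)² = 847² = 717409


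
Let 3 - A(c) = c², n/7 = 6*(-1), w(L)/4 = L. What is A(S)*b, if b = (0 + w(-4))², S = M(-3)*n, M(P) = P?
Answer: -4063488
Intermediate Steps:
w(L) = 4*L
n = -42 (n = 7*(6*(-1)) = 7*(-6) = -42)
S = 126 (S = -3*(-42) = 126)
A(c) = 3 - c²
b = 256 (b = (0 + 4*(-4))² = (0 - 16)² = (-16)² = 256)
A(S)*b = (3 - 1*126²)*256 = (3 - 1*15876)*256 = (3 - 15876)*256 = -15873*256 = -4063488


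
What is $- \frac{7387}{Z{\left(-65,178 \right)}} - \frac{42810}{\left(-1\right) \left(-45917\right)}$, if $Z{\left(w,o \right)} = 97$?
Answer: $- \frac{343341449}{4453949} \approx -77.087$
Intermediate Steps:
$- \frac{7387}{Z{\left(-65,178 \right)}} - \frac{42810}{\left(-1\right) \left(-45917\right)} = - \frac{7387}{97} - \frac{42810}{\left(-1\right) \left(-45917\right)} = \left(-7387\right) \frac{1}{97} - \frac{42810}{45917} = - \frac{7387}{97} - \frac{42810}{45917} = - \frac{343341449}{4453949}$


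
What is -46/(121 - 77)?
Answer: -23/22 ≈ -1.0455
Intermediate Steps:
-46/(121 - 77) = -46/44 = (1/44)*(-46) = -23/22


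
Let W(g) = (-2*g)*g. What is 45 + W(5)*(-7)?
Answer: 395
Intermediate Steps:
W(g) = -2*g²
45 + W(5)*(-7) = 45 - 2*5²*(-7) = 45 - 2*25*(-7) = 45 - 50*(-7) = 45 + 350 = 395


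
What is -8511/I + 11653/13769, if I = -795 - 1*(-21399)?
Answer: 40970151/94565492 ≈ 0.43325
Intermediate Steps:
I = 20604 (I = -795 + 21399 = 20604)
-8511/I + 11653/13769 = -8511/20604 + 11653/13769 = -8511*1/20604 + 11653*(1/13769) = -2837/6868 + 11653/13769 = 40970151/94565492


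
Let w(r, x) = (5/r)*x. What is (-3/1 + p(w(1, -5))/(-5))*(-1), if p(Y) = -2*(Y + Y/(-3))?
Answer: 29/3 ≈ 9.6667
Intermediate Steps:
w(r, x) = 5*x/r
p(Y) = -4*Y/3 (p(Y) = -2*(Y + Y*(-⅓)) = -2*(Y - Y/3) = -4*Y/3)
(-3/1 + p(w(1, -5))/(-5))*(-1) = (-3/1 - 20*(-5)/(3*1)/(-5))*(-1) = (-3*1 - 20*(-5)/3*(-⅕))*(-1) = (-3 - 4/3*(-25)*(-⅕))*(-1) = (-3 + (100/3)*(-⅕))*(-1) = (-3 - 20/3)*(-1) = -29/3*(-1) = 29/3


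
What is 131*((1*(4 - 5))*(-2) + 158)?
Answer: 20960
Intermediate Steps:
131*((1*(4 - 5))*(-2) + 158) = 131*((1*(-1))*(-2) + 158) = 131*(-1*(-2) + 158) = 131*(2 + 158) = 131*160 = 20960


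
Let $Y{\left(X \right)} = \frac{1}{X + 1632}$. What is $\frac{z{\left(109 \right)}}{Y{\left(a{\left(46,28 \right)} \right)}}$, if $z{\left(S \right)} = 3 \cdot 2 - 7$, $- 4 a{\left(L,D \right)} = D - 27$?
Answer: $- \frac{6527}{4} \approx -1631.8$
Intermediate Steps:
$a{\left(L,D \right)} = \frac{27}{4} - \frac{D}{4}$ ($a{\left(L,D \right)} = - \frac{D - 27}{4} = - \frac{-27 + D}{4} = \frac{27}{4} - \frac{D}{4}$)
$z{\left(S \right)} = -1$ ($z{\left(S \right)} = 6 - 7 = -1$)
$Y{\left(X \right)} = \frac{1}{1632 + X}$
$\frac{z{\left(109 \right)}}{Y{\left(a{\left(46,28 \right)} \right)}} = - \frac{1}{\frac{1}{1632 + \left(\frac{27}{4} - 7\right)}} = - \frac{1}{\frac{1}{1632 - \frac{1}{4}}} = - \frac{1}{\frac{1}{\frac{6527}{4}}} = - \frac{1}{\frac{4}{6527}} = \left(-1\right) \frac{6527}{4} = - \frac{6527}{4}$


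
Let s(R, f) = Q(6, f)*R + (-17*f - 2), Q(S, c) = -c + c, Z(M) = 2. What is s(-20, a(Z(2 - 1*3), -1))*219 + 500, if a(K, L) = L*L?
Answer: -3661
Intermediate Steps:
Q(S, c) = 0
a(K, L) = L²
s(R, f) = -2 - 17*f (s(R, f) = 0*R + (-17*f - 2) = 0 + (-2 - 17*f) = -2 - 17*f)
s(-20, a(Z(2 - 1*3), -1))*219 + 500 = (-2 - 17*(-1)²)*219 + 500 = (-2 - 17*1)*219 + 500 = (-2 - 17)*219 + 500 = -19*219 + 500 = -4161 + 500 = -3661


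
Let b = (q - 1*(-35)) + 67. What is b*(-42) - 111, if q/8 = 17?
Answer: -10107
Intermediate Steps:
q = 136 (q = 8*17 = 136)
b = 238 (b = (136 - 1*(-35)) + 67 = (136 + 35) + 67 = 171 + 67 = 238)
b*(-42) - 111 = 238*(-42) - 111 = -9996 - 111 = -10107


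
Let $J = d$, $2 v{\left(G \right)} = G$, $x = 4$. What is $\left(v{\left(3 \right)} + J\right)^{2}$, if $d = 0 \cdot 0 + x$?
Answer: $\frac{121}{4} \approx 30.25$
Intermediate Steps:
$d = 4$ ($d = 0 \cdot 0 + 4 = 0 + 4 = 4$)
$v{\left(G \right)} = \frac{G}{2}$
$J = 4$
$\left(v{\left(3 \right)} + J\right)^{2} = \left(\frac{1}{2} \cdot 3 + 4\right)^{2} = \left(\frac{3}{2} + 4\right)^{2} = \left(\frac{11}{2}\right)^{2} = \frac{121}{4}$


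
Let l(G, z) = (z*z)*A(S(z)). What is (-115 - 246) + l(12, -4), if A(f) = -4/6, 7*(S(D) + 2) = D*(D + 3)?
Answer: -1115/3 ≈ -371.67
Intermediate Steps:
S(D) = -2 + D*(3 + D)/7 (S(D) = -2 + (D*(D + 3))/7 = -2 + (D*(3 + D))/7 = -2 + D*(3 + D)/7)
A(f) = -⅔ (A(f) = -4*⅙ = -⅔)
l(G, z) = -2*z²/3 (l(G, z) = (z*z)*(-⅔) = z²*(-⅔) = -2*z²/3)
(-115 - 246) + l(12, -4) = (-115 - 246) - ⅔*(-4)² = -361 - ⅔*16 = -361 - 32/3 = -1115/3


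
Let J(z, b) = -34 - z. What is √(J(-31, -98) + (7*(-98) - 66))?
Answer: I*√755 ≈ 27.477*I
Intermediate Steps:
√(J(-31, -98) + (7*(-98) - 66)) = √((-34 - 1*(-31)) + (7*(-98) - 66)) = √((-34 + 31) + (-686 - 66)) = √(-3 - 752) = √(-755) = I*√755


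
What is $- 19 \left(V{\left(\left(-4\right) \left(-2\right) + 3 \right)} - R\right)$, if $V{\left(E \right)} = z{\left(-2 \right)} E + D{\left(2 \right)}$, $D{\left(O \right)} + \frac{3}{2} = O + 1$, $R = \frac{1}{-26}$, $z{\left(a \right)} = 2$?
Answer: $- \frac{5814}{13} \approx -447.23$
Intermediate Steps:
$R = - \frac{1}{26} \approx -0.038462$
$D{\left(O \right)} = - \frac{1}{2} + O$ ($D{\left(O \right)} = - \frac{3}{2} + \left(O + 1\right) = - \frac{3}{2} + \left(1 + O\right) = - \frac{1}{2} + O$)
$V{\left(E \right)} = \frac{3}{2} + 2 E$ ($V{\left(E \right)} = 2 E + \left(- \frac{1}{2} + 2\right) = 2 E + \frac{3}{2} = \frac{3}{2} + 2 E$)
$- 19 \left(V{\left(\left(-4\right) \left(-2\right) + 3 \right)} - R\right) = - 19 \left(\left(\frac{3}{2} + 2 \left(\left(-4\right) \left(-2\right) + 3\right)\right) - - \frac{1}{26}\right) = - 19 \left(\left(\frac{3}{2} + 2 \left(8 + 3\right)\right) + \frac{1}{26}\right) = - 19 \left(\left(\frac{3}{2} + 2 \cdot 11\right) + \frac{1}{26}\right) = - 19 \left(\left(\frac{3}{2} + 22\right) + \frac{1}{26}\right) = - 19 \left(\frac{47}{2} + \frac{1}{26}\right) = \left(-19\right) \frac{306}{13} = - \frac{5814}{13}$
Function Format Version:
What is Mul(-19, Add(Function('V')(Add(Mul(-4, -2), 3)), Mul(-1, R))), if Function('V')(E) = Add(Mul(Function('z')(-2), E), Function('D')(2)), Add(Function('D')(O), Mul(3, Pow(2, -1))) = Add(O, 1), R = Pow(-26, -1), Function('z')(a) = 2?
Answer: Rational(-5814, 13) ≈ -447.23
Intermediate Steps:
R = Rational(-1, 26) ≈ -0.038462
Function('D')(O) = Add(Rational(-1, 2), O) (Function('D')(O) = Add(Rational(-3, 2), Add(O, 1)) = Add(Rational(-3, 2), Add(1, O)) = Add(Rational(-1, 2), O))
Function('V')(E) = Add(Rational(3, 2), Mul(2, E)) (Function('V')(E) = Add(Mul(2, E), Add(Rational(-1, 2), 2)) = Add(Mul(2, E), Rational(3, 2)) = Add(Rational(3, 2), Mul(2, E)))
Mul(-19, Add(Function('V')(Add(Mul(-4, -2), 3)), Mul(-1, R))) = Mul(-19, Add(Add(Rational(3, 2), Mul(2, Add(Mul(-4, -2), 3))), Mul(-1, Rational(-1, 26)))) = Mul(-19, Add(Add(Rational(3, 2), Mul(2, Add(8, 3))), Rational(1, 26))) = Mul(-19, Add(Add(Rational(3, 2), Mul(2, 11)), Rational(1, 26))) = Mul(-19, Add(Add(Rational(3, 2), 22), Rational(1, 26))) = Mul(-19, Add(Rational(47, 2), Rational(1, 26))) = Mul(-19, Rational(306, 13)) = Rational(-5814, 13)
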